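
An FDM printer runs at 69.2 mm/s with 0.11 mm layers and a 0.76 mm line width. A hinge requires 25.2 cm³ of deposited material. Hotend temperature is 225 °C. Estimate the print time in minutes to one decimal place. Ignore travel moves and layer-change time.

72.6 minutes

Bead cross-section = 0.11 × 0.76, so 0.0836 mm².
Path length: 25200 mm³ / 0.0836 mm² → 301435.4 mm.
Print-move time = 301435.4 / 69.2, so 4356 s.
That's 4356 s → 72.6 minutes.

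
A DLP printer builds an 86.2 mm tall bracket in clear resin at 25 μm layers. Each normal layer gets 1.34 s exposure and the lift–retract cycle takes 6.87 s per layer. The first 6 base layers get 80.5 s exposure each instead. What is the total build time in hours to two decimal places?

Layer count = ceil(86.2 / 0.025) = 3448.
Burn-in layers: 6 × (80.5 + 6.87) → 524.22 s.
Remaining layers = 3442 × (1.34 + 6.87), so 28258.82 s.
Sum: 524.22 + 28258.82 = 28783.04 s → 8.00 hours.

8.00 hours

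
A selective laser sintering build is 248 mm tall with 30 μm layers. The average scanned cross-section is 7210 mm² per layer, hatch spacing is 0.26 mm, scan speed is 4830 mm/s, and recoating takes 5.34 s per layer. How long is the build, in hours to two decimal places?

25.45 hours

Layer count = ceil(248 / 0.03) = 8267.
Hatch length per layer = 7210 / 0.26 = 27730.8 mm.
Laser time per layer = 27730.8 / 4830, so 5.7414 s.
Layer cycle: 5.7414 + 5.34 → 11.0814 s.
8267 layers × 11.0814 s/layer = 91609.9338 s, i.e. 25.45 hours.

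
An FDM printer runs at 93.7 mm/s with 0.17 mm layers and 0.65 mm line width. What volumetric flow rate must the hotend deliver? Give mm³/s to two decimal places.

Bead cross-section = 0.17 × 0.65 = 0.1105 mm².
Q = v·A = 93.7 × 0.1105 = 10.35 mm³/s.

10.35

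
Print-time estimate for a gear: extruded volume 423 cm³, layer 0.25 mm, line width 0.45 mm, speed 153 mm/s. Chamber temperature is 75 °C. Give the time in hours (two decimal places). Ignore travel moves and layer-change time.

6.83 hours

Extrusion cross-section = 0.25 × 0.45 = 0.1125 mm².
Toolpath length = 423 cm³ / 0.1125 mm² = 423000 / 0.1125 = 3760000 mm.
Print-move time: 3760000 / 153 → 24575.2 s.
Converting: 24575.2 s = 6.83 hours.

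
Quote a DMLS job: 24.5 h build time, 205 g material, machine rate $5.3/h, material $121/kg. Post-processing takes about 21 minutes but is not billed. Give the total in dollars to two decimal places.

$154.66

Machine cost: 5.3 × 24.5 → $129.85.
Feedstock cost: 121 × 205/1000 → $24.805.
Job cost: 129.85 + 24.805 = 154.655 ≈ $154.66.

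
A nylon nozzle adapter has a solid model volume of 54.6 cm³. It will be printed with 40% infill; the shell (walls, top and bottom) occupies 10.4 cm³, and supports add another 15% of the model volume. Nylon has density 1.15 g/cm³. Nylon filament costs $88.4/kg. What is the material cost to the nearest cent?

Interior volume: 54.6 − 10.4 → 44.2 cm³.
Infill volume = 0.40 × 44.2 = 17.68 cm³.
Support: 0.15 × 54.6 → 8.19 cm³.
Total printed volume = 10.4 + 17.68 + 8.19 = 36.27 cm³.
Mass = 36.27 × 1.15 = 41.7105 g.
Cost = 41.7105 g / 1000 × $88.4/kg = $3.69.

$3.69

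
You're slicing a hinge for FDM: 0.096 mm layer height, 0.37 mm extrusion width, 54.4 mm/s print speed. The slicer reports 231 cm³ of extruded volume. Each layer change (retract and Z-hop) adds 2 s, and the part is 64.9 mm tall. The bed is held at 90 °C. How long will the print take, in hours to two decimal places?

33.58 hours

Bead cross-section = 0.096 × 0.37 = 0.03552 mm².
Toolpath length = 231 cm³ / 0.03552 mm² = 231000 / 0.03552 = 6503378.4 mm.
Print-move time = 6503378.4 / 54.4, so 119547.4 s.
Layers = ⌈64.9/0.096⌉ = 677.
Z-hop total: 677 × 2 → 1354 s.
Total = 119547.4 + 1354 = 120901.4 s = 33.58 hours.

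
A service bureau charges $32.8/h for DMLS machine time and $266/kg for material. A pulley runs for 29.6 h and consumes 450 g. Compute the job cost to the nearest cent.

Machine-time cost = 32.8 × 29.6 = $970.88.
Material cost = 266 × 450/1000 = $119.70.
Total = 970.88 + 119.70 = $1090.58.

$1090.58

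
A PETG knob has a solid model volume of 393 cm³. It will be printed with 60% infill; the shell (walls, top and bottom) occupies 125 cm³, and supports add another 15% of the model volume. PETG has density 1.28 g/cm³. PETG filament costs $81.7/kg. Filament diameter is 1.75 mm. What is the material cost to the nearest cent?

Interior volume = 393 − 125, so 268 cm³.
Infill volume = 0.60 × 268, so 160.8 cm³.
Support: 0.15 × 393 → 58.95 cm³.
Deposited volume = 125 + 160.8 + 58.95 = 344.75 cm³.
Mass: 344.75 × 1.28 → 441.28 g.
Cost = 441.28 g / 1000 × $81.7/kg = $36.05.

$36.05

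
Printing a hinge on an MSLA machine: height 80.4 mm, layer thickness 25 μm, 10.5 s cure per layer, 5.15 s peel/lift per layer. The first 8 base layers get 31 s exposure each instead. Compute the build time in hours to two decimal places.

14.03 hours

Layers = ⌈80.4/0.025⌉ = 3216.
Bottom layers: 8 × (31 + 5.15) → 289.2 s.
Normal layers = 3208 × (10.5 + 5.15) = 50205.2 s.
Sum: 289.2 + 50205.2 = 50494.4 s → 14.03 hours.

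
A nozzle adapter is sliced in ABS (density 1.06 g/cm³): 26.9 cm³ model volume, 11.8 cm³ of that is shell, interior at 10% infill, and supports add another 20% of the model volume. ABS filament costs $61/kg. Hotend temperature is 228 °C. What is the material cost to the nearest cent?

$1.21

Infill region: 26.9 − 11.8 → 15.1 cm³.
Deposited infill = 0.10 × 15.1, so 1.51 cm³.
Support = 0.20 × 26.9, so 5.38 cm³.
Total extruded: 11.8 + 1.51 + 5.38 → 18.69 cm³.
Mass = 18.69 × 1.06, so 19.8114 g.
Cost = 19.8114 g / 1000 × $61/kg = $1.21.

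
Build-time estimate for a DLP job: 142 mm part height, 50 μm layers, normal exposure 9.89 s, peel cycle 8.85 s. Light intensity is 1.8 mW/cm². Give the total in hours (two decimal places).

14.78 hours

Number of layers: 142 / 0.05 → 2840 (rounded up).
Cycle time = 9.89 + 8.85 = 18.74 s.
Build time: 2840 × 18.74 s = 53221.6 s, i.e. 14.78 hours.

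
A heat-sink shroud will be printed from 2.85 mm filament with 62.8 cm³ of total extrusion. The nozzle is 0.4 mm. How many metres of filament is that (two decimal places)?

9.84 m

Filament cross-section = π × (2.85/2)² = 6.3794 mm².
Length = 62.8 cm³ / 6.3794 mm² = 62800 / 6.3794 = 9844.19 mm = 9.84 m.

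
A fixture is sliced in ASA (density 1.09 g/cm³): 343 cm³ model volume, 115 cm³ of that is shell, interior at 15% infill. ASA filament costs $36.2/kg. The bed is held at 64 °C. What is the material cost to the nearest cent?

$5.89

Interior volume = 343 − 115 = 228 cm³.
Deposited infill = 0.15 × 228 = 34.2 cm³.
Total printed volume: 115 + 34.2 → 149.2 cm³.
Mass = 149.2 × 1.09, so 162.628 g.
Cost = 162.628 g / 1000 × $36.2/kg = $5.89.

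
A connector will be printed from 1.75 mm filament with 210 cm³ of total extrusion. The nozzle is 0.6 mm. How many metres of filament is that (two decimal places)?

87.31 m

Filament cross-section = π × (1.75/2)² = 2.4053 mm².
L = 210000 mm³ / 2.4053 mm² = 87307.2 mm, i.e. 87.31 m.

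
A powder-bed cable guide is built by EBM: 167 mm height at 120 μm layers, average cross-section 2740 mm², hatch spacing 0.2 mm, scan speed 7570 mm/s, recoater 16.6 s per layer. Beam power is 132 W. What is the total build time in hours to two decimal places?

Number of layers: 167 / 0.12 → 1392 (rounded up).
Per-layer scan distance: 2740 / 0.2 → 13700 mm.
Beam time per layer = 13700 / 7570, so 1.8098 s.
Per-layer time = 1.8098 + 16.6 = 18.4098 s.
1392 layers × 18.4098 s/layer = 25626.4416 s, i.e. 7.12 hours.

7.12 hours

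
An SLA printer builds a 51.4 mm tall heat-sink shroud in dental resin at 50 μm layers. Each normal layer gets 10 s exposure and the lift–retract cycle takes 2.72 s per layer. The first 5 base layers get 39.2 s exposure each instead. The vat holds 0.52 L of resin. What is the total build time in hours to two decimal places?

3.67 hours

Number of layers: 51.4 / 0.05 → 1028 (rounded up).
Base layers = 5 × (39.2 + 2.72), so 209.6 s.
Normal layers: 1023 × (10 + 2.72) → 13012.56 s.
Sum: 209.6 + 13012.56 = 13222.16 s → 3.67 hours.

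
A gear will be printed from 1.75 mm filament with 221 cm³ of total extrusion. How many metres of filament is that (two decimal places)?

Cross-section of 1.75 mm filament: π·(1.75/2)² = 2.4053 mm².
Length = 221 cm³ / 2.4053 mm² = 221000 / 2.4053 = 91880.43 mm = 91.88 m.

91.88 m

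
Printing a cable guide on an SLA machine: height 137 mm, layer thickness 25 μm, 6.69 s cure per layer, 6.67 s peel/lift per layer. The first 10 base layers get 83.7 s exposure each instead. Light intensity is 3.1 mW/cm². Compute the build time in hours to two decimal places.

20.55 hours

Number of layers: 137 / 0.025 → 5480 (rounded up).
Bottom layers = 10 × (83.7 + 6.67) = 903.7 s.
Normal layers = 5470 × (6.69 + 6.67), so 73079.2 s.
Total = 903.7 + 73079.2 = 73982.9 s = 20.55 hours.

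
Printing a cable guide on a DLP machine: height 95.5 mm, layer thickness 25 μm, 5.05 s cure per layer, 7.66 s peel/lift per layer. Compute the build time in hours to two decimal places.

Layers = ⌈95.5/0.025⌉ = 3820.
Cycle time: 5.05 + 7.66 → 12.71 s.
Build time: 3820 × 12.71 s = 48552.2 s, i.e. 13.49 hours.

13.49 hours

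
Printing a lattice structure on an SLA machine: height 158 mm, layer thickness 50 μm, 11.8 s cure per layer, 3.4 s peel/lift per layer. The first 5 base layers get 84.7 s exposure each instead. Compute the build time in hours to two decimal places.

Layer count = ceil(158 / 0.05) = 3160.
Base layers = 5 × (84.7 + 3.4), so 440.5 s.
Normal layers = 3155 × (11.8 + 3.4), so 47956 s.
Total = 440.5 + 47956 = 48396.5 s = 13.44 hours.

13.44 hours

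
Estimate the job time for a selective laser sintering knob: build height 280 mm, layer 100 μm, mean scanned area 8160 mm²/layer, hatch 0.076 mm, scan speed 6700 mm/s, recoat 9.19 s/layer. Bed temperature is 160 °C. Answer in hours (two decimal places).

19.61 hours

Layers = ⌈280/0.1⌉ = 2800.
Per-layer scan distance: 8160 / 0.076 → 107368.4 mm.
Scan time per layer = 107368.4 / 6700 = 16.0251 s.
Per-layer time = 16.0251 + 9.19 = 25.2151 s.
2800 layers × 25.2151 s/layer = 70602.28 s, i.e. 19.61 hours.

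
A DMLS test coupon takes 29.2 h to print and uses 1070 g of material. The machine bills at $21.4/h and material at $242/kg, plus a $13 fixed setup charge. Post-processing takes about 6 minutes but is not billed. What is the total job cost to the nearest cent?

$896.82

Machine cost: 21.4 × 29.2 → $624.88.
Feedstock cost: 242 × 1070/1000 → $258.94.
Adding setup: 624.88 + 258.94 + 13 → $896.82.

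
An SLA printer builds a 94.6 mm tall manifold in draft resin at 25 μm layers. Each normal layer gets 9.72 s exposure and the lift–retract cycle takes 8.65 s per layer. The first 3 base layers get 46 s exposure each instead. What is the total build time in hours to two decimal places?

19.34 hours

Number of layers: 94.6 / 0.025 → 3784 (rounded up).
Base layers: 3 × (46 + 8.65) → 163.95 s.
Remaining layers = 3781 × (9.72 + 8.65), so 69456.97 s.
Sum: 163.95 + 69456.97 = 69620.92 s → 19.34 hours.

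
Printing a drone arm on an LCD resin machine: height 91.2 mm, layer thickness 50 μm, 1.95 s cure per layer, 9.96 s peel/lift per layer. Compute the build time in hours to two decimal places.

Layers = ⌈91.2/0.05⌉ = 1824.
Per-layer time = 1.95 + 9.96 = 11.91 s.
Build time: 1824 × 11.91 s = 21723.84 s, i.e. 6.03 hours.

6.03 hours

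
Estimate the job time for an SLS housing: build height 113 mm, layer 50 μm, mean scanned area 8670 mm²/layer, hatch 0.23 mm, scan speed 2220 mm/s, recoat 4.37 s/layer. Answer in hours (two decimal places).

13.40 hours

Layers = ⌈113/0.05⌉ = 2260.
Per-layer scan distance = 8670 / 0.23 = 37695.7 mm.
Scan time per layer = 37695.7 / 2220, so 16.98 s.
Time per layer = 16.98 + 4.37 = 21.35 s.
Build time = 2260 × 21.35 = 48251 s = 13.40 hours.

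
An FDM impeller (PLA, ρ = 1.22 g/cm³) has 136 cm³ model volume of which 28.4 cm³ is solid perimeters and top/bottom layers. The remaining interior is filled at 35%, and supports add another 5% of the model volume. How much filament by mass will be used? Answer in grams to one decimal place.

88.9 g

Volume inside the shell = 136 − 28.4, so 107.6 cm³.
Deposited infill = 0.35 × 107.6, so 37.66 cm³.
Support = 0.05 × 136 = 6.8 cm³.
Total printed volume = 28.4 + 37.66 + 6.8, so 72.86 cm³.
Mass = 72.86 × 1.22, so 88.8892 g.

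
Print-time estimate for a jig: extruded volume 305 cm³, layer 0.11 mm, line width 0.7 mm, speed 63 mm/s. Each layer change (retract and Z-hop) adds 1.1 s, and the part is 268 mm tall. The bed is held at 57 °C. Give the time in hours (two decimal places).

Bead cross-section = 0.11 × 0.7 = 0.077 mm².
Toolpath length = 305 cm³ / 0.077 mm² = 305000 / 0.077 = 3961039 mm.
Time extruding: 3961039 / 63 → 62873.6 s.
Layer count = ceil(268 / 0.11) = 2437.
Z-hop total = 2437 × 1.1, so 2680.7 s.
Altogether 62873.6 + 2680.7 = 65554.3 s, i.e. 18.21 hours.

18.21 hours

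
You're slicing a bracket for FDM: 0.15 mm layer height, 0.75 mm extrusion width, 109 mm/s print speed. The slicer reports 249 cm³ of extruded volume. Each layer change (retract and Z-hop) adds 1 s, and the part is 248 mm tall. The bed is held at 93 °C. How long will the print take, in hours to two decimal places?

Bead cross-section = 0.15 × 0.75, so 0.1125 mm².
Toolpath length = 249 cm³ / 0.1125 mm² = 249000 / 0.1125 = 2213333.3 mm.
Time extruding = 2213333.3 / 109, so 20305.8 s.
Number of layers: 248 / 0.15 → 1654 (rounded up).
Z-hop total = 1654 × 1 = 1654 s.
Altogether 20305.8 + 1654 = 21959.8 s, i.e. 6.10 hours.

6.10 hours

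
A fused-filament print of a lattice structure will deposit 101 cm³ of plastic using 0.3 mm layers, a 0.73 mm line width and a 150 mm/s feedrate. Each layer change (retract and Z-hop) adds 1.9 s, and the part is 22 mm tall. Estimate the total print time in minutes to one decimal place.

Bead cross-section: 0.3 × 0.73 → 0.219 mm².
Toolpath length = 101 cm³ / 0.219 mm² = 101000 / 0.219 = 461187.2 mm.
Extrusion time = 461187.2 / 150 = 3074.6 s.
Layers = ⌈22/0.3⌉ = 74.
Z-hop total = 74 × 1.9, so 140.6 s.
Altogether 3074.6 + 140.6 = 3215.2 s, i.e. 53.6 minutes.

53.6 minutes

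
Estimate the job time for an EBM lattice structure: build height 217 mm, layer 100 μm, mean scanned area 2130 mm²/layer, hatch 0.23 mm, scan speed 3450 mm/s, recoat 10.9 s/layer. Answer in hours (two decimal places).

8.19 hours

Number of layers: 217 / 0.1 → 2170 (rounded up).
Per-layer scan distance = 2130 / 0.23 = 9260.9 mm.
Scan time per layer: 9260.9 / 3450 → 2.6843 s.
Time per layer: 2.6843 + 10.9 → 13.5843 s.
Build time = 2170 × 13.5843 = 29477.931 s = 8.19 hours.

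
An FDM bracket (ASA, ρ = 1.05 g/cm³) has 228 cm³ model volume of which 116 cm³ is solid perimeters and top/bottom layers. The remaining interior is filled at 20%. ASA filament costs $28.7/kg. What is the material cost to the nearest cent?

$4.17

Infill region: 228 − 116 → 112 cm³.
Infill volume = 0.20 × 112, so 22.4 cm³.
Total printed volume: 116 + 22.4 → 138.4 cm³.
Mass: 138.4 × 1.05 → 145.32 g.
Cost = 145.32 g / 1000 × $28.7/kg = $4.17.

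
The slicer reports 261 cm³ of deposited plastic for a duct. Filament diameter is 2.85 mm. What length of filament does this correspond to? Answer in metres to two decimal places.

A = π r² = π × 1.425² = 6.3794 mm².
Length = 261 cm³ / 6.3794 mm² = 261000 / 6.3794 = 40912.94 mm = 40.91 m.

40.91 m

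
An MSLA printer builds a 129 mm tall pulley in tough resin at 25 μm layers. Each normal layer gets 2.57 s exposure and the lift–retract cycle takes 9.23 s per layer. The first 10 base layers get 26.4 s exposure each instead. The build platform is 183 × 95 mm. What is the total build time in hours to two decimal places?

Layer count = ceil(129 / 0.025) = 5160.
Bottom layers = 10 × (26.4 + 9.23), so 356.3 s.
Normal layers = 5150 × (2.57 + 9.23), so 60770 s.
Total = 356.3 + 60770 = 61126.3 s = 16.98 hours.

16.98 hours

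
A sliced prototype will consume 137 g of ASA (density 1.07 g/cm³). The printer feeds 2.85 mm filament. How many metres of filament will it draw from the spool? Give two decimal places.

Volume = 137 g / 1.07 g·cm⁻³ = 128.0374 cm³ = 128037.4 mm³.
Cross-section of 2.85 mm filament: π·(2.85/2)² = 6.3794 mm².
L = V/A = 128037.4/6.3794 = 20070.45 mm → 20.07 m.

20.07 m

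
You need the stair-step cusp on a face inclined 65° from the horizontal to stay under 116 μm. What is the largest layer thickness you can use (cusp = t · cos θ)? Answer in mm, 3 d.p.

t = h_c / cos θ = 0.116 / 0.4226 = 0.274 mm.

0.274 mm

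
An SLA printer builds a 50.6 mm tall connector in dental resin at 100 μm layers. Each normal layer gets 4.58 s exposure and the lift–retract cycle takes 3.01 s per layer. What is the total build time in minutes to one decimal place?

64.0 minutes

Layers = ⌈50.6/0.1⌉ = 506.
Each layer takes = 4.58 + 3.01 = 7.59 s.
Build time: 506 × 7.59 s = 3840.54 s, i.e. 64.0 minutes.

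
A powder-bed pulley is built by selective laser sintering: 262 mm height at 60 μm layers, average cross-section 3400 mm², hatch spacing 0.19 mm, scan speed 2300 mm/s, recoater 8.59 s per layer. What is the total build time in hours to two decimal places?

Layers = ⌈262/0.06⌉ = 4367.
Hatch length per layer: 3400 / 0.19 → 17894.7 mm.
Scan time per layer = 17894.7 / 2300 = 7.7803 s.
Time per layer = 7.7803 + 8.59, so 16.3703 s.
Build time = 4367 × 16.3703 = 71489.1001 s = 19.86 hours.

19.86 hours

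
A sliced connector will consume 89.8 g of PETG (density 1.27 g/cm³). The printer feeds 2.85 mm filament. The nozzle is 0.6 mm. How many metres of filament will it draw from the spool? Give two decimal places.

Volume = 89.8 g / 1.27 g·cm⁻³ = 70.7087 cm³ = 70708.7 mm³.
Cross-section of 2.85 mm filament: π·(2.85/2)² = 6.3794 mm².
L = V/A = 70708.7/6.3794 = 11083.91 mm → 11.08 m.

11.08 m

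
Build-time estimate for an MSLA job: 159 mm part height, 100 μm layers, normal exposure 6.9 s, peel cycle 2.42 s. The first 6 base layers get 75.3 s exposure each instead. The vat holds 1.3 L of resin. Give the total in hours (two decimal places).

Layers = ⌈159/0.1⌉ = 1590.
Base layers = 6 × (75.3 + 2.42), so 466.32 s.
Regular layers: 1584 × (6.9 + 2.42) → 14762.88 s.
Sum: 466.32 + 14762.88 = 15229.2 s → 4.23 hours.

4.23 hours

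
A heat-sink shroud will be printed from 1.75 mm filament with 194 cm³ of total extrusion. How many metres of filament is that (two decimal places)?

80.66 m

Cross-section of 1.75 mm filament: π·(1.75/2)² = 2.4053 mm².
Length = 194 cm³ / 2.4053 mm² = 194000 / 2.4053 = 80655.22 mm = 80.66 m.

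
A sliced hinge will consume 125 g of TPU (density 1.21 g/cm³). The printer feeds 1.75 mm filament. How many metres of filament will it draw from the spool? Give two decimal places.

42.95 m

Volume = 125 g / 1.21 g·cm⁻³ = 103.3058 cm³ = 103305.8 mm³.
A = π r² = π × 0.875² = 2.4053 mm².
Length = 103305.8 / 2.4053 = 42949.24 mm = 42.95 m.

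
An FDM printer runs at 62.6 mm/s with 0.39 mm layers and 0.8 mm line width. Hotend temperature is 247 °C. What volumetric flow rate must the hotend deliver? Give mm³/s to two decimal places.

19.53

Bead cross-section: 0.39 × 0.8 → 0.312 mm².
Q = v·A = 62.6 × 0.312 = 19.53 mm³/s.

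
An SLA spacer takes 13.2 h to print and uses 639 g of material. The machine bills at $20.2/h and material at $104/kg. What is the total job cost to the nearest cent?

Machine-time cost = 20.2 × 13.2, so $266.64.
Material charge = 104 × 639/1000 = $66.456.
Job cost: 266.64 + 66.456 = 333.096 ≈ $333.10.

$333.10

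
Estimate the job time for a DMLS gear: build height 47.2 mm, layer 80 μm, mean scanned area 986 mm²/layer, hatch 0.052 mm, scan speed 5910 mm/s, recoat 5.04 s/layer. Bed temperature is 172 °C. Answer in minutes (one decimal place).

81.1 minutes

Number of layers: 47.2 / 0.08 → 590 (rounded up).
Per-layer scan distance = 986 / 0.052 = 18961.5 mm.
Per-layer scan time = 18961.5 / 5910 = 3.2084 s.
Time per layer: 3.2084 + 5.04 → 8.2484 s.
590 layers × 8.2484 s/layer = 4866.556 s, i.e. 81.1 minutes.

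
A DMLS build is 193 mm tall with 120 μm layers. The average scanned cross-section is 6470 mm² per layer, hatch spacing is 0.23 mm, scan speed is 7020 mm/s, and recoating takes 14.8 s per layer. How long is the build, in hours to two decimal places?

8.41 hours

Number of layers: 193 / 0.12 → 1609 (rounded up).
Hatch length per layer = 6470 / 0.23 = 28130.4 mm.
Laser time per layer = 28130.4 / 7020 = 4.0072 s.
Per-layer time = 4.0072 + 14.8, so 18.8072 s.
Total: 1609 × 18.8072 s = 30260.7848 s → 8.41 hours.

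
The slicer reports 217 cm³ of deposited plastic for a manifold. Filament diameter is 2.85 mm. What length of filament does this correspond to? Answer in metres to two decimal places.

A = π r² = π × 1.425² = 6.3794 mm².
Length = 217 cm³ / 6.3794 mm² = 217000 / 6.3794 = 34015.74 mm = 34.02 m.

34.02 m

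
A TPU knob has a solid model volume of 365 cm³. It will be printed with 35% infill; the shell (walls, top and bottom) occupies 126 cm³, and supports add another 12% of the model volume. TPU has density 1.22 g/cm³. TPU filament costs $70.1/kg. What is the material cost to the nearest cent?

Interior volume = 365 − 126, so 239 cm³.
Deposited infill: 0.35 × 239 → 83.65 cm³.
Support: 0.12 × 365 → 43.8 cm³.
Total extruded = 126 + 83.65 + 43.8, so 253.45 cm³.
Mass = 253.45 × 1.22, so 309.209 g.
At $70.1/kg: 309.209/1000 × 70.1 = $21.68.

$21.68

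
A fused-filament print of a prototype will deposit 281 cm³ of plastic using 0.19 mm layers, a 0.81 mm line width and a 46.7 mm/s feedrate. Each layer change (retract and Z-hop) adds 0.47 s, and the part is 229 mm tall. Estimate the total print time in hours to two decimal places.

Bead cross-section: 0.19 × 0.81 → 0.1539 mm².
Total extruded path = 281000/0.1539 = 1825860.9 mm.
Print-move time = 1825860.9 / 46.7 = 39097.7 s.
Layer count = ceil(229 / 0.19) = 1206.
Non-print overhead = 1206 × 0.47, so 566.82 s.
Total = 39097.7 + 566.82 = 39664.52 s = 11.02 hours.

11.02 hours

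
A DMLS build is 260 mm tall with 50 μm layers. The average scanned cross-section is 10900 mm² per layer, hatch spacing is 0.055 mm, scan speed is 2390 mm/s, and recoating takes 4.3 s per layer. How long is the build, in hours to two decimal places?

Layer count = ceil(260 / 0.05) = 5200.
Per-layer scan distance: 10900 / 0.055 → 198181.8 mm.
Per-layer scan time = 198181.8 / 2390, so 82.9213 s.
Layer cycle = 82.9213 + 4.3 = 87.2213 s.
5200 layers × 87.2213 s/layer = 453550.76 s, i.e. 125.99 hours.

125.99 hours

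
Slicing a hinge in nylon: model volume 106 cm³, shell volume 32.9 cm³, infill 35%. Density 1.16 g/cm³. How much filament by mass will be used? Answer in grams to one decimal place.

Interior volume = 106 − 32.9 = 73.1 cm³.
Infill volume = 0.35 × 73.1, so 25.585 cm³.
Total extruded: 32.9 + 25.585 → 58.485 cm³.
Mass = 58.485 × 1.16 = 67.8426 g.

67.8 g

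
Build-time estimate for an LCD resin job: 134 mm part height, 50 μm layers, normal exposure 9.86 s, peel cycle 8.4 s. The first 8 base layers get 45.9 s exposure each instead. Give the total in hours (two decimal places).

Number of layers: 134 / 0.05 → 2680 (rounded up).
Bottom layers: 8 × (45.9 + 8.4) → 434.4 s.
Remaining layers = 2672 × (9.86 + 8.4), so 48790.72 s.
Sum: 434.4 + 48790.72 = 49225.12 s → 13.67 hours.

13.67 hours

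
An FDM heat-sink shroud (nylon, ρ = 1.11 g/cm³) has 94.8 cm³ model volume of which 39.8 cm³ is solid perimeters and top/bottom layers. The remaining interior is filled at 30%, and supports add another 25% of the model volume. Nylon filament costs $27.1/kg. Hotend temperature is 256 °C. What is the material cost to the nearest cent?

Infill region = 94.8 − 39.8 = 55 cm³.
Infill deposited = 0.30 × 55 = 16.5 cm³.
Support: 0.25 × 94.8 → 23.7 cm³.
Total printed volume = 39.8 + 16.5 + 23.7, so 80 cm³.
Mass = 80 × 1.11 = 88.8 g.
At $27.1/kg: 88.8/1000 × 27.1 = $2.41.

$2.41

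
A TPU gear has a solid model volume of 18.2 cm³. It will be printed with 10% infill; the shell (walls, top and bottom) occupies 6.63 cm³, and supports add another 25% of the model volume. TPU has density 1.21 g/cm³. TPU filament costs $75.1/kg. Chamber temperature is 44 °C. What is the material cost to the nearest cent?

Interior volume = 18.2 − 6.63, so 11.57 cm³.
Infill volume = 0.10 × 11.57 = 1.157 cm³.
Support: 0.25 × 18.2 → 4.55 cm³.
Total printed volume = 6.63 + 1.157 + 4.55 = 12.337 cm³.
Mass: 12.337 × 1.21 → 14.92777 g.
Cost = 14.92777 g / 1000 × $75.1/kg = $1.12.

$1.12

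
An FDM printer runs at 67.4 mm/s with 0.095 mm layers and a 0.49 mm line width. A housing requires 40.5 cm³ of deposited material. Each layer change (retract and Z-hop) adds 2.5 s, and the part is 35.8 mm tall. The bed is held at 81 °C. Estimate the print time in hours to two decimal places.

3.85 hours

Line area: 0.095 × 0.49 → 0.04655 mm².
Path length: 40500 mm³ / 0.04655 mm² → 870032.2 mm.
Time extruding = 870032.2 / 67.4 = 12908.5 s.
Layer count = ceil(35.8 / 0.095) = 377.
Z-hop total: 377 × 2.5 → 942.5 s.
Altogether 12908.5 + 942.5 = 13851 s, i.e. 3.85 hours.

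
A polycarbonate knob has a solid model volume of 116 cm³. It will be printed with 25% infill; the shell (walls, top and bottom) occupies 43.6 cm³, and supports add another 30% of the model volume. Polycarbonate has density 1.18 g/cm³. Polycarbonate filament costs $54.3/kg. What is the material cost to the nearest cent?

$6.18

Volume inside the shell = 116 − 43.6 = 72.4 cm³.
Infill volume = 0.25 × 72.4 = 18.1 cm³.
Support = 0.30 × 116, so 34.8 cm³.
Total printed volume = 43.6 + 18.1 + 34.8, so 96.5 cm³.
Mass = 96.5 × 1.18 = 113.87 g.
At $54.3/kg: 113.87/1000 × 54.3 = $6.18.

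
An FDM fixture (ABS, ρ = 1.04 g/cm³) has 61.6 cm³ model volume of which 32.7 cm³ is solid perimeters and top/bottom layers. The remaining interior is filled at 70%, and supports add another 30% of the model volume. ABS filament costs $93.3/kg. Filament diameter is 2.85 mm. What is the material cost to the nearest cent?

Interior volume = 61.6 − 32.7, so 28.9 cm³.
Infill volume: 0.70 × 28.9 → 20.23 cm³.
Support: 0.30 × 61.6 → 18.48 cm³.
Deposited volume: 32.7 + 20.23 + 18.48 → 71.41 cm³.
Mass = 71.41 × 1.04, so 74.2664 g.
At $93.3/kg: 74.2664/1000 × 93.3 = $6.93.

$6.93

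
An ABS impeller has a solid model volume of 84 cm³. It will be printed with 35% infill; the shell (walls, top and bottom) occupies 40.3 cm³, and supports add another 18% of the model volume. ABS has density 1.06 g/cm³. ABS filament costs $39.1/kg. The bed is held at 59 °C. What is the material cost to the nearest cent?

$2.93

Infill region: 84 − 40.3 → 43.7 cm³.
Infill deposited = 0.35 × 43.7, so 15.295 cm³.
Support = 0.18 × 84 = 15.12 cm³.
Total extruded = 40.3 + 15.295 + 15.12, so 70.715 cm³.
Mass = 70.715 × 1.06, so 74.9579 g.
Cost = 74.9579 g / 1000 × $39.1/kg = $2.93.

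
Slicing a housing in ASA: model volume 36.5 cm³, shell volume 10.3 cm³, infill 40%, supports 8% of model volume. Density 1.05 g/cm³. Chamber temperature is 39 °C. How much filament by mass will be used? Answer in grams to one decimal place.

24.9 g

Infill region: 36.5 − 10.3 → 26.2 cm³.
Infill deposited = 0.40 × 26.2, so 10.48 cm³.
Support = 0.08 × 36.5, so 2.92 cm³.
Total extruded = 10.3 + 10.48 + 2.92 = 23.7 cm³.
Mass = 23.7 × 1.05, so 24.885 g.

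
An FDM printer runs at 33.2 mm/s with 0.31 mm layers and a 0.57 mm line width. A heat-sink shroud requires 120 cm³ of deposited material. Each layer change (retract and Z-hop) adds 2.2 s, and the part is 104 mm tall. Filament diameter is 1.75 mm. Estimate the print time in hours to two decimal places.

5.89 hours

Line area = 0.31 × 0.57 = 0.1767 mm².
Total extruded path = 120000/0.1767 = 679117.1 mm.
Print-move time = 679117.1 / 33.2 = 20455.3 s.
Layer count = ceil(104 / 0.31) = 336.
Layer-change overhead = 336 × 2.2 = 739.2 s.
Total = 20455.3 + 739.2 = 21194.5 s = 5.89 hours.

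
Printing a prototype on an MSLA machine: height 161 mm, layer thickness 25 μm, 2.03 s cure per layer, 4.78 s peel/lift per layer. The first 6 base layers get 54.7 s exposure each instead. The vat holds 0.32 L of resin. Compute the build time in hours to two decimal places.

Layers = ⌈161/0.025⌉ = 6440.
Burn-in layers = 6 × (54.7 + 4.78), so 356.88 s.
Regular layers = 6434 × (2.03 + 4.78), so 43815.54 s.
Total = 356.88 + 43815.54 = 44172.42 s = 12.27 hours.

12.27 hours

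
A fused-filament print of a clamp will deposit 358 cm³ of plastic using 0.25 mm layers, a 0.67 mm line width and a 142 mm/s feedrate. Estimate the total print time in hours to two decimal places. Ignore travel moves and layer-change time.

Extrusion cross-section = 0.25 × 0.67, so 0.1675 mm².
Path length: 358000 mm³ / 0.1675 mm² → 2137313.4 mm.
Extrusion time = 2137313.4 / 142 = 15051.5 s.
Converting: 15051.5 s = 4.18 hours.

4.18 hours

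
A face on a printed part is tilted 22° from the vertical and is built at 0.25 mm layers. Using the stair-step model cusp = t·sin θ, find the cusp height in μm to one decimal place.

h_c = t·sin θ = 0.25 × 0.3746 = 0.09365 mm (93.7 μm).

93.7 μm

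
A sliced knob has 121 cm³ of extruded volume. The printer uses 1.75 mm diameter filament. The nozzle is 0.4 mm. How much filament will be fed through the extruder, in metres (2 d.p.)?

Filament cross-section = π × (1.75/2)² = 2.4053 mm².
Length = 121 cm³ / 2.4053 mm² = 121000 / 2.4053 = 50305.58 mm = 50.31 m.

50.31 m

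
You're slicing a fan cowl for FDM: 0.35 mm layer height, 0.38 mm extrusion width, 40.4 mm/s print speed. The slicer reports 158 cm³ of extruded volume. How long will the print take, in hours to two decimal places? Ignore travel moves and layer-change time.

Line area = 0.35 × 0.38, so 0.133 mm².
Toolpath length = 158 cm³ / 0.133 mm² = 158000 / 0.133 = 1187969.9 mm.
Time extruding: 1187969.9 / 40.4 → 29405.2 s.
That's 29405.2 s → 8.17 hours.

8.17 hours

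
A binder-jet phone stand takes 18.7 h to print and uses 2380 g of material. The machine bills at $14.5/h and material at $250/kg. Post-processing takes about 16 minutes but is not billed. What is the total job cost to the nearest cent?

$866.15

Time charge = 14.5 × 18.7, so $271.15.
Material cost: 250 × 2380/1000 → $595.00.
Total = 271.15 + 595.00 = $866.15.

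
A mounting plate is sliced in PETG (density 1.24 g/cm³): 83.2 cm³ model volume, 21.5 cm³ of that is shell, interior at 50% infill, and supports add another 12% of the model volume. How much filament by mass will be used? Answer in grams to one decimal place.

77.3 g

Infill region: 83.2 − 21.5 → 61.7 cm³.
Infill deposited = 0.50 × 61.7 = 30.85 cm³.
Support = 0.12 × 83.2, so 9.984 cm³.
Deposited volume: 21.5 + 30.85 + 9.984 → 62.334 cm³.
Mass = 62.334 × 1.24, so 77.29416 g.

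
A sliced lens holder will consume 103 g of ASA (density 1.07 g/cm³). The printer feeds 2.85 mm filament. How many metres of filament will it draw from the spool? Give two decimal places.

15.09 m

Volume = 103 g / 1.07 g·cm⁻³ = 96.2617 cm³ = 96261.7 mm³.
A = π r² = π × 1.425² = 6.3794 mm².
L = V/A = 96261.7/6.3794 = 15089.46 mm → 15.09 m.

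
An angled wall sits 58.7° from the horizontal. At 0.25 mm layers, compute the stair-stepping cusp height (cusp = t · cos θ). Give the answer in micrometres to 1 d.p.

h_c = t·cos θ = 0.25 × 0.5195 = 0.129875 mm (129.9 μm).

129.9 μm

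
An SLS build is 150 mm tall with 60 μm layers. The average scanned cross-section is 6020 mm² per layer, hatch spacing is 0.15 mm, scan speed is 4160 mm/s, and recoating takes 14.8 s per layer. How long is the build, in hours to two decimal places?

16.98 hours

Layer count = ceil(150 / 0.06) = 2500.
Scan path per layer = 6020 / 0.15, so 40133.3 mm.
Scan time per layer = 40133.3 / 4160, so 9.6474 s.
Per-layer time = 9.6474 + 14.8 = 24.4474 s.
Total: 2500 × 24.4474 s = 61118.5 s → 16.98 hours.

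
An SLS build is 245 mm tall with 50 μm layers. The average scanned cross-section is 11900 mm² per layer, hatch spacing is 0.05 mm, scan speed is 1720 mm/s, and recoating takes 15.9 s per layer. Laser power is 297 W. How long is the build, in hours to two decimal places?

209.98 hours

Layer count = ceil(245 / 0.05) = 4900.
Scan path per layer = 11900 / 0.05, so 238000 mm.
Laser time per layer = 238000 / 1720 = 138.3721 s.
Per-layer time = 138.3721 + 15.9 = 154.2721 s.
4900 layers × 154.2721 s/layer = 755933.29 s, i.e. 209.98 hours.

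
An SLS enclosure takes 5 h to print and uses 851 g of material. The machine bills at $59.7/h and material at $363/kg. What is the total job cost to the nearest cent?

Machine cost = 59.7 × 5, so $298.50.
Material cost = 363 × 851/1000, so $308.913.
Total = 298.50 + 308.913 = 607.413 ≈ $607.41.

$607.41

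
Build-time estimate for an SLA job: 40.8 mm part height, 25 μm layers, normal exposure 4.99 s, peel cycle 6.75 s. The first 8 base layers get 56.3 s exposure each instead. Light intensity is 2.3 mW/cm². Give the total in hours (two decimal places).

5.44 hours

Layers = ⌈40.8/0.025⌉ = 1632.
Bottom layers = 8 × (56.3 + 6.75), so 504.4 s.
Remaining layers = 1624 × (4.99 + 6.75) = 19065.76 s.
Total = 504.4 + 19065.76 = 19570.16 s = 5.44 hours.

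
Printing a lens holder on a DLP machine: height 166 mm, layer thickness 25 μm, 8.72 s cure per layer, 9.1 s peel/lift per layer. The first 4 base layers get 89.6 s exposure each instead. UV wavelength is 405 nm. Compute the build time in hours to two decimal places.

Number of layers: 166 / 0.025 → 6640 (rounded up).
Base layers: 4 × (89.6 + 9.1) → 394.8 s.
Regular layers = 6636 × (8.72 + 9.1), so 118253.52 s.
Sum: 394.8 + 118253.52 = 118648.32 s → 32.96 hours.

32.96 hours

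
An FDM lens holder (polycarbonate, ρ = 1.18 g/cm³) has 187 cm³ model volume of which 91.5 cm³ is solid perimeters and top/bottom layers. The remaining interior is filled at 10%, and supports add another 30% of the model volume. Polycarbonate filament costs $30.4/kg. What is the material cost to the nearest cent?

$5.64

Volume inside the shell: 187 − 91.5 → 95.5 cm³.
Infill volume: 0.10 × 95.5 → 9.55 cm³.
Support: 0.30 × 187 → 56.1 cm³.
Deposited volume: 91.5 + 9.55 + 56.1 → 157.15 cm³.
Mass = 157.15 × 1.18 = 185.437 g.
Cost = 185.437 g / 1000 × $30.4/kg = $5.64.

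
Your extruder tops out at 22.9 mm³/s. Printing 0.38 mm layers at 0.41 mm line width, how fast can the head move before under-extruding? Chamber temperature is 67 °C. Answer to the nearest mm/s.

Extrusion cross-section = 0.38 × 0.41, so 0.1558 mm².
Max speed = 22.9 / 0.1558 = 146.98 ≈ 147 mm/s.

147 mm/s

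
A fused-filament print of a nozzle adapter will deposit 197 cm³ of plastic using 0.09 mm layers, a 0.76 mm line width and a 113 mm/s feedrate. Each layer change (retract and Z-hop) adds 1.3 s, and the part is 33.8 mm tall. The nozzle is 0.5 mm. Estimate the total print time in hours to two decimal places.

7.22 hours

Line area = 0.09 × 0.76, so 0.0684 mm².
Toolpath length = 197 cm³ / 0.0684 mm² = 197000 / 0.0684 = 2880117 mm.
Print-move time = 2880117 / 113 = 25487.8 s.
Layer count = ceil(33.8 / 0.09) = 376.
Non-print overhead = 376 × 1.3 = 488.8 s.
Altogether 25487.8 + 488.8 = 25976.6 s, i.e. 7.22 hours.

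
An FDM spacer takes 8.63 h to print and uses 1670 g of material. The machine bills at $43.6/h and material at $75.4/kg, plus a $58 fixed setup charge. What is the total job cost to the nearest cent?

Machine-time cost = 43.6 × 8.63, so $376.268.
Material charge = 75.4 × 1670/1000 = $125.918.
Total = 376.268 + 125.918 + 58 = 560.186 ≈ $560.19.

$560.19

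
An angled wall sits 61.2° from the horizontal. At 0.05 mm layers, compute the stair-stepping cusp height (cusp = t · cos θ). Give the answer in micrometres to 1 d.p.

cos(61.2°) = 0.4818, so cusp = 0.05 × 0.4818 = 0.02409 mm → 24.1 μm.

24.1 μm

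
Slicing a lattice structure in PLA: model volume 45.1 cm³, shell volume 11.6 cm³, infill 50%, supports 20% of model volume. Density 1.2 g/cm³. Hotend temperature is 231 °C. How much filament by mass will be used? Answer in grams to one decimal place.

Infill region: 45.1 − 11.6 → 33.5 cm³.
Deposited infill: 0.50 × 33.5 → 16.75 cm³.
Support: 0.20 × 45.1 → 9.02 cm³.
Deposited volume = 11.6 + 16.75 + 9.02 = 37.37 cm³.
Mass = 37.37 × 1.2 = 44.844 g.

44.8 g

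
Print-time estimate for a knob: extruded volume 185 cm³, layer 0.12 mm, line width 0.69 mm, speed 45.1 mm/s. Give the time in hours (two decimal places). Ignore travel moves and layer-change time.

Line area: 0.12 × 0.69 → 0.0828 mm².
Toolpath length = 185 cm³ / 0.0828 mm² = 185000 / 0.0828 = 2234299.5 mm.
Time extruding: 2234299.5 / 45.1 → 49541 s.
Converting: 49541 s = 13.76 hours.

13.76 hours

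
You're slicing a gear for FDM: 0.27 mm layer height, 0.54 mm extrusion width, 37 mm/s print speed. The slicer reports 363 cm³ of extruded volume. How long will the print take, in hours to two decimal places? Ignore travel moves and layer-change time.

18.69 hours

Bead cross-section: 0.27 × 0.54 → 0.1458 mm².
Toolpath length = 363 cm³ / 0.1458 mm² = 363000 / 0.1458 = 2489711.9 mm.
Print-move time: 2489711.9 / 37 → 67289.5 s.
In the requested units: 67289.5 s = 18.69 hours.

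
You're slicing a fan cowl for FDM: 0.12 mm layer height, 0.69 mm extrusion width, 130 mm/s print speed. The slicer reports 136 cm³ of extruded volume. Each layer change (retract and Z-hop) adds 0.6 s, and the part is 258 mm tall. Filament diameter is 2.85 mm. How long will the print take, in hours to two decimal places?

Extrusion cross-section = 0.12 × 0.69 = 0.0828 mm².
Total extruded path = 136000/0.0828 = 1642512.1 mm.
Print-move time: 1642512.1 / 130 → 12634.7 s.
Layer count = ceil(258 / 0.12) = 2150.
Layer-change overhead: 2150 × 0.6 → 1290 s.
Altogether 12634.7 + 1290 = 13924.7 s, i.e. 3.87 hours.

3.87 hours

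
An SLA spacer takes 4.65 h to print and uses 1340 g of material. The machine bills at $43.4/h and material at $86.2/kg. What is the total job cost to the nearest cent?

$317.32

Time charge = 43.4 × 4.65, so $201.81.
Material charge = 86.2 × 1340/1000 = $115.508.
Total = 201.81 + 115.508 = 317.318 ≈ $317.32.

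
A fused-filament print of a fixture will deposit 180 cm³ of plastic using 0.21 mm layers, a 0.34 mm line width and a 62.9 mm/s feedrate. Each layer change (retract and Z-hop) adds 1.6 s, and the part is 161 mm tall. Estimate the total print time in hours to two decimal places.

11.47 hours

Bead cross-section = 0.21 × 0.34, so 0.0714 mm².
Total extruded path = 180000/0.0714 = 2521008.4 mm.
Print-move time = 2521008.4 / 62.9 = 40079.6 s.
Layers = ⌈161/0.21⌉ = 767.
Z-hop total = 767 × 1.6, so 1227.2 s.
Total = 40079.6 + 1227.2 = 41306.8 s = 11.47 hours.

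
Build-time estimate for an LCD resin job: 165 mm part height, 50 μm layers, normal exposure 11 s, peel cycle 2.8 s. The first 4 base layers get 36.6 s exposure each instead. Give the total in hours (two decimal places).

12.68 hours

Layer count = ceil(165 / 0.05) = 3300.
Bottom layers: 4 × (36.6 + 2.8) → 157.6 s.
Normal layers: 3296 × (11 + 2.8) → 45484.8 s.
Total = 157.6 + 45484.8 = 45642.4 s = 12.68 hours.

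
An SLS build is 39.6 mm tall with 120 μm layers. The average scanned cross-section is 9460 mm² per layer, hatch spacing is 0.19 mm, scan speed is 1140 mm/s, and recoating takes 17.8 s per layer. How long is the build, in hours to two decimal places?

Layer count = ceil(39.6 / 0.12) = 330.
Scan path per layer: 9460 / 0.19 → 49789.5 mm.
Per-layer scan time = 49789.5 / 1140 = 43.675 s.
Layer cycle = 43.675 + 17.8, so 61.475 s.
Build time = 330 × 61.475 = 20286.75 s = 5.64 hours.

5.64 hours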